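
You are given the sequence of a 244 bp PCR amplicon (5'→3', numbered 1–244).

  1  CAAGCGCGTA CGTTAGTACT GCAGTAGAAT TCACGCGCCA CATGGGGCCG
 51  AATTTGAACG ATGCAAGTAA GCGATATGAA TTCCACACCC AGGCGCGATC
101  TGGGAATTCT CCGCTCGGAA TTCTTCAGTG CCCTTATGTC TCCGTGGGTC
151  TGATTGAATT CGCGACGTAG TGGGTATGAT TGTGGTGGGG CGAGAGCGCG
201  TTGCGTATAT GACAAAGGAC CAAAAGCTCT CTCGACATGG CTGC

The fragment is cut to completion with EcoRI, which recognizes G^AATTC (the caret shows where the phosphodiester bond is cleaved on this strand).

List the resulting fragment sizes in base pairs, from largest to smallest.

88, 51, 38, 27, 26, 14 bp

EcoRI sites (GAATTC) start at positions 27, 78, 104, 118, 156.
EcoRI cuts after the first base of each site, so after positions 27, 78, 104, 118, 156.
Linear molecule, 5 cuts → 6 fragments:
  1–27 → 27 bp
  28–78 → 51 bp
  79–104 → 26 bp
  105–118 → 14 bp
  119–156 → 38 bp
  157–244 → 88 bp
Sorted largest to smallest: 88, 51, 38, 27, 26, 14 bp.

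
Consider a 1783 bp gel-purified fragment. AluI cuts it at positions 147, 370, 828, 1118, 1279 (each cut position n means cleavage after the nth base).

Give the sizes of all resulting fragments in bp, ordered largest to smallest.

504, 458, 290, 223, 161, 147 bp

Linear molecule, 5 cuts → 6 fragments:
  147 − 0 = 147 bp
  370 − 147 = 223 bp
  828 − 370 = 458 bp
  1118 − 828 = 290 bp
  1279 − 1118 = 161 bp
  1783 − 1279 = 504 bp
Sorted largest to smallest: 504, 458, 290, 223, 161, 147 bp.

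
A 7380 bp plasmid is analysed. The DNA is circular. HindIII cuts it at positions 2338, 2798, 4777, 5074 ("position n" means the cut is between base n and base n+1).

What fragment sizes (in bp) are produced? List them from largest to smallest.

Circular molecule, 4 cuts → 4 fragments:
  2798 − 2338 = 460 bp
  4777 − 2798 = 1979 bp
  5074 − 4777 = 297 bp
  wrap: 7380 − 5074 + 2338 = 4644 bp
Sorted largest to smallest: 4644, 1979, 460, 297 bp.

4644, 1979, 460, 297 bp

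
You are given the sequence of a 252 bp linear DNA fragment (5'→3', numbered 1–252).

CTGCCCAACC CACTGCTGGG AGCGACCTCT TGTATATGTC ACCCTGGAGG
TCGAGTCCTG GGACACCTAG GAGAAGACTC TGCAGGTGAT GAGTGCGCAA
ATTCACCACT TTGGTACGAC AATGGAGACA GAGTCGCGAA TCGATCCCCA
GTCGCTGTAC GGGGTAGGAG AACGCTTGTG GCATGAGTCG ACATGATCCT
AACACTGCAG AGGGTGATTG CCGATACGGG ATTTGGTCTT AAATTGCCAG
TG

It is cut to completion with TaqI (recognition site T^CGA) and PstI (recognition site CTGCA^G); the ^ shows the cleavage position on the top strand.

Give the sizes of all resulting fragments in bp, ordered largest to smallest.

57, 51, 47, 43, 33, 21 bp

TaqI sites (TCGA) start at positions 51, 141, 188.
TaqI cuts after the first base of each site, so after positions 51, 141, 188.
PstI sites (CTGCAG) start at positions 80, 205.
PstI cuts after base 5 of each site (before the last base), so after positions 84, 209.
Combined cut positions: 51, 84, 141, 188, 209.
Linear molecule, 5 cuts → 6 fragments:
  1–51 → 51 bp
  52–84 → 33 bp
  85–141 → 57 bp
  142–188 → 47 bp
  189–209 → 21 bp
  210–252 → 43 bp
Sorted largest to smallest: 57, 51, 47, 43, 33, 21 bp.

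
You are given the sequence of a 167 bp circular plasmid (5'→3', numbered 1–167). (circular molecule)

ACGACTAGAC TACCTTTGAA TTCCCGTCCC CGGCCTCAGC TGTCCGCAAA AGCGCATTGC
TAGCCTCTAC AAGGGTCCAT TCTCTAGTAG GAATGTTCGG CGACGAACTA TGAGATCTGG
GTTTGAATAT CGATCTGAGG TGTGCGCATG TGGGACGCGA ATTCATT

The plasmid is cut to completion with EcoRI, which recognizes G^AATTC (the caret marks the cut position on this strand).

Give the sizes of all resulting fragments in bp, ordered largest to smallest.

EcoRI sites (GAATTC) start at positions 18, 159.
EcoRI cuts after the first base of each site, so after positions 18, 159.
Circular molecule, 2 cuts → 2 fragments:
  19–159 → 141 bp
  160–167 then 1–18 → 8 + 18 = 26 bp
Sorted largest to smallest: 141, 26 bp.

141, 26 bp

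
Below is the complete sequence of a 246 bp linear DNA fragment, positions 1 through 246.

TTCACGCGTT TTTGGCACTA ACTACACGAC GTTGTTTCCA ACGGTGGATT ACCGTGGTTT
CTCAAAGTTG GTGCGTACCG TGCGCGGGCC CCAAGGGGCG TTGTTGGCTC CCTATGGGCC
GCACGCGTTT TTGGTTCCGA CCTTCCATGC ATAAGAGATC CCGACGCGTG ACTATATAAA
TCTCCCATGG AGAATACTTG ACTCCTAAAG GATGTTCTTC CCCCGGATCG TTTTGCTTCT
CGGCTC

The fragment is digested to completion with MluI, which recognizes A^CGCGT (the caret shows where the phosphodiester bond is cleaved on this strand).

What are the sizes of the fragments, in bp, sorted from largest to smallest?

119, 82, 41, 4 bp

MluI sites (ACGCGT) start at positions 4, 123, 164.
MluI cuts after the first base of each site, so after positions 4, 123, 164.
Linear molecule, 3 cuts → 4 fragments:
  1–4 → 4 bp
  5–123 → 119 bp
  124–164 → 41 bp
  165–246 → 82 bp
Sorted largest to smallest: 119, 82, 41, 4 bp.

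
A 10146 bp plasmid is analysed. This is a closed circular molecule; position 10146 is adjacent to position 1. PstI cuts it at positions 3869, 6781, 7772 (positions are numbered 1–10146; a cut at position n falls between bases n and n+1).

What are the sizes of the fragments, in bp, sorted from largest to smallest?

Circular molecule, 3 cuts → 3 fragments:
  6781 − 3869 = 2912 bp
  7772 − 6781 = 991 bp
  wrap: 10146 − 7772 + 3869 = 6243 bp
Sorted largest to smallest: 6243, 2912, 991 bp.

6243, 2912, 991 bp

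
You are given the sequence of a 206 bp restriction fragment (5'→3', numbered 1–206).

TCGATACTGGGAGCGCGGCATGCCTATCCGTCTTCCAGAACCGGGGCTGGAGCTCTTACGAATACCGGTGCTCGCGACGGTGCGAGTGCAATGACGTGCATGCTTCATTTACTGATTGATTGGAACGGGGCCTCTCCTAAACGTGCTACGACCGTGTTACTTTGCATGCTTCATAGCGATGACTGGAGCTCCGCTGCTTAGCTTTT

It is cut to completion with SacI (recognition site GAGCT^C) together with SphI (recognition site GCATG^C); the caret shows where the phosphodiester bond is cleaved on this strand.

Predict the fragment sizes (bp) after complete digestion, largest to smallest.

SacI sites (GAGCTC) start at positions 50, 186.
SacI cuts after base 5 of each site (before the last base), so after positions 54, 190.
SphI sites (GCATGC) start at positions 18, 98, 164.
SphI cuts after base 5 of each site (before the last base), so after positions 22, 102, 168.
Combined cut positions: 22, 54, 102, 168, 190.
Linear molecule, 5 cuts → 6 fragments:
  1–22 → 22 bp
  23–54 → 32 bp
  55–102 → 48 bp
  103–168 → 66 bp
  169–190 → 22 bp
  191–206 → 16 bp
Sorted largest to smallest: 66, 48, 32, 22, 22, 16 bp.

66, 48, 32, 22, 22, 16 bp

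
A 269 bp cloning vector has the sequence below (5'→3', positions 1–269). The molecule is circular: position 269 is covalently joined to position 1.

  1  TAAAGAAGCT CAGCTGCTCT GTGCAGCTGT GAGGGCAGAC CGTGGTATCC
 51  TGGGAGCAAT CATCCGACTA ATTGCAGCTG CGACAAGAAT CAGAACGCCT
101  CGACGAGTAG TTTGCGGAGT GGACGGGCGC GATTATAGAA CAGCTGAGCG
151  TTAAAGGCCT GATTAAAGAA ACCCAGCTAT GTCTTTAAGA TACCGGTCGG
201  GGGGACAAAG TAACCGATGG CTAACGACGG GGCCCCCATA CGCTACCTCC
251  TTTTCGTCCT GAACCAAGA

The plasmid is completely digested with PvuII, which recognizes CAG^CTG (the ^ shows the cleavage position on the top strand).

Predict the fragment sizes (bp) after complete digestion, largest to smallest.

PvuII sites (CAGCTG) start at positions 11, 24, 75, 141.
PvuII cuts after base 3 of each site, so after positions 13, 26, 77, 143.
Circular molecule, 4 cuts → 4 fragments:
  14–26 → 13 bp
  27–77 → 51 bp
  78–143 → 66 bp
  144–269 then 1–13 → 126 + 13 = 139 bp
Sorted largest to smallest: 139, 66, 51, 13 bp.

139, 66, 51, 13 bp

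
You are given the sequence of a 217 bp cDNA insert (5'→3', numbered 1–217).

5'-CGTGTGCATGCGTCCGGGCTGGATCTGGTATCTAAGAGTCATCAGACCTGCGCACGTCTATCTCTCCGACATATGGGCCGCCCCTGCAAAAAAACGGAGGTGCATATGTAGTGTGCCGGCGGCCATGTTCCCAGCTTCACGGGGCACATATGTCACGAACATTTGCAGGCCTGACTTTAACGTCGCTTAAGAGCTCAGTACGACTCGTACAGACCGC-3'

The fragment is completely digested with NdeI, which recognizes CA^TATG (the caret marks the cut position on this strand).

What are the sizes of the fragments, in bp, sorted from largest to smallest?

NdeI sites (CATATG) start at positions 70, 103, 147.
NdeI cuts after base 2 of each site, so after positions 71, 104, 148.
Linear molecule, 3 cuts → 4 fragments:
  1–71 → 71 bp
  72–104 → 33 bp
  105–148 → 44 bp
  149–217 → 69 bp
Sorted largest to smallest: 71, 69, 44, 33 bp.

71, 69, 44, 33 bp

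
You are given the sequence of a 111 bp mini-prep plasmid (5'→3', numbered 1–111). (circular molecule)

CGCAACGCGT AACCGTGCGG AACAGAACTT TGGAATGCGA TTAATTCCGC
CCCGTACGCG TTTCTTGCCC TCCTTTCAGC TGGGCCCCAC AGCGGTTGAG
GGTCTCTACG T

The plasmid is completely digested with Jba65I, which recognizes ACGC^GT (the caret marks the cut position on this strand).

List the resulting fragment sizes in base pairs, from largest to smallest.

60, 51 bp

Jba65I sites (ACGCGT) start at positions 5, 56.
Jba65I cuts after base 4 of each site, so after positions 8, 59.
Circular molecule, 2 cuts → 2 fragments:
  9–59 → 51 bp
  60–111 then 1–8 → 52 + 8 = 60 bp
Sorted largest to smallest: 60, 51 bp.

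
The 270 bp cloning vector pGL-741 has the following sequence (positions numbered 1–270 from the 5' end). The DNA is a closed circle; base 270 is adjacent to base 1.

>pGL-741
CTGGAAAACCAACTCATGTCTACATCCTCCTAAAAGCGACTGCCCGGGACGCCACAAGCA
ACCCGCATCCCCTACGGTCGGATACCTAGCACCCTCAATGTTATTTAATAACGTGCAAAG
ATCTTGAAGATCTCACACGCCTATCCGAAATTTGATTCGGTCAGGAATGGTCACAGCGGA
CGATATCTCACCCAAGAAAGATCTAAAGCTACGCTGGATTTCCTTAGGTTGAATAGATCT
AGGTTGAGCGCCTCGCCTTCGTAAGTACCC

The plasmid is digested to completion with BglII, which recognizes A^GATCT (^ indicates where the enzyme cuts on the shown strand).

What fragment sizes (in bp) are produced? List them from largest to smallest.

154, 71, 36, 9 bp

BglII sites (AGATCT) start at positions 119, 128, 199, 235.
BglII cuts after the first base of each site, so after positions 119, 128, 199, 235.
Circular molecule, 4 cuts → 4 fragments:
  120–128 → 9 bp
  129–199 → 71 bp
  200–235 → 36 bp
  236–270 then 1–119 → 35 + 119 = 154 bp
Sorted largest to smallest: 154, 71, 36, 9 bp.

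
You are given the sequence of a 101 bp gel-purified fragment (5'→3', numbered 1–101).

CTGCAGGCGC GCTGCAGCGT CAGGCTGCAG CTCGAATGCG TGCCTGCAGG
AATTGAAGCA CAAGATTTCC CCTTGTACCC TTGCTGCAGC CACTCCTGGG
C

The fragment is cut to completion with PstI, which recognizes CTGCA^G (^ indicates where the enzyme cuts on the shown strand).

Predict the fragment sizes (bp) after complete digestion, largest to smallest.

40, 19, 13, 13, 11, 5 bp

PstI sites (CTGCAG) start at positions 1, 12, 25, 44, 84.
PstI cuts after base 5 of each site (before the last base), so after positions 5, 16, 29, 48, 88.
Linear molecule, 5 cuts → 6 fragments:
  1–5 → 5 bp
  6–16 → 11 bp
  17–29 → 13 bp
  30–48 → 19 bp
  49–88 → 40 bp
  89–101 → 13 bp
Sorted largest to smallest: 40, 19, 13, 13, 11, 5 bp.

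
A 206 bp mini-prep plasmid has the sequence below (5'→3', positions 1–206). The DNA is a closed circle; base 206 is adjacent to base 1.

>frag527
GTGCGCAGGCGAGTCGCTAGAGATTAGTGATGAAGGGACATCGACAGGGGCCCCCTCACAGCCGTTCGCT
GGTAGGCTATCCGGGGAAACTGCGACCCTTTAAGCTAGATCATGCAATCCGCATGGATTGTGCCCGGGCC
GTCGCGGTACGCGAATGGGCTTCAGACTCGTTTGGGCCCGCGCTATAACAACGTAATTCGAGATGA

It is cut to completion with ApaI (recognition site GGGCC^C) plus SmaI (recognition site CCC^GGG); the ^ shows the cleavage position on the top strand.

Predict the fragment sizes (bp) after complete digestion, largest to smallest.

ApaI sites (GGGCCC) start at positions 48, 174.
ApaI cuts after base 5 of each site (before the last base), so after positions 52, 178.
The SmaI site (CCCGGG) starts at position 133.
SmaI cuts after base 3 of each site, so after position 135.
Combined cut positions: 52, 135, 178.
Circular molecule, 3 cuts → 3 fragments:
  53–135 → 83 bp
  136–178 → 43 bp
  179–206 then 1–52 → 28 + 52 = 80 bp
Sorted largest to smallest: 83, 80, 43 bp.

83, 80, 43 bp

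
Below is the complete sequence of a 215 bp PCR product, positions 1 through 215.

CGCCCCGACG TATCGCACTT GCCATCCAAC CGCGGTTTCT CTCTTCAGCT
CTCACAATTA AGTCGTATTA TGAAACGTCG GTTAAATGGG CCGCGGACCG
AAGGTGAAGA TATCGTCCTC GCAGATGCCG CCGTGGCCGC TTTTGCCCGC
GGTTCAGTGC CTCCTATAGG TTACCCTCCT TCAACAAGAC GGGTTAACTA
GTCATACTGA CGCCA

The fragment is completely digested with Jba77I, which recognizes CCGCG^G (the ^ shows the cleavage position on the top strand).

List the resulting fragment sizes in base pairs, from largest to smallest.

64, 61, 56, 34 bp

Jba77I sites (CCGCGG) start at positions 30, 91, 147.
Jba77I cuts after base 5 of each site (before the last base), so after positions 34, 95, 151.
Linear molecule, 3 cuts → 4 fragments:
  1–34 → 34 bp
  35–95 → 61 bp
  96–151 → 56 bp
  152–215 → 64 bp
Sorted largest to smallest: 64, 61, 56, 34 bp.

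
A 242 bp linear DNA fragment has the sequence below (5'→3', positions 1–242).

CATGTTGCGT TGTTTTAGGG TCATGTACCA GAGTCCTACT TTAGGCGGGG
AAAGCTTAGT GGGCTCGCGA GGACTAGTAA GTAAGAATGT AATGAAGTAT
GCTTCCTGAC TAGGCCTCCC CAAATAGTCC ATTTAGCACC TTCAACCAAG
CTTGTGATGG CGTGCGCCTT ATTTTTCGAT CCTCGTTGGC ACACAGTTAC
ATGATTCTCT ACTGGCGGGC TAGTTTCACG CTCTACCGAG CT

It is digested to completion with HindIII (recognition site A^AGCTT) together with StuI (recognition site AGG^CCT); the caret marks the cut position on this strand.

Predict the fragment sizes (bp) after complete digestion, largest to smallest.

94, 62, 52, 34 bp

HindIII sites (AAGCTT) start at positions 52, 148.
HindIII cuts after the first base of each site, so after positions 52, 148.
The StuI site (AGGCCT) starts at position 112.
StuI cuts after base 3 of each site, so after position 114.
Combined cut positions: 52, 114, 148.
Linear molecule, 3 cuts → 4 fragments:
  1–52 → 52 bp
  53–114 → 62 bp
  115–148 → 34 bp
  149–242 → 94 bp
Sorted largest to smallest: 94, 62, 52, 34 bp.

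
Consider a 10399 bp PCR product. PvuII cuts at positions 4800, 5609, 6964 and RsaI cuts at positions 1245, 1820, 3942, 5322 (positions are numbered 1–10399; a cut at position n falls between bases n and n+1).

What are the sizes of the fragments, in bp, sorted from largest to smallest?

Combined cut positions (sorted): 1245, 1820, 3942, 4800, 5322, 5609, 6964.
Linear molecule, 7 cuts → 8 fragments:
  1245 − 0 = 1245 bp
  1820 − 1245 = 575 bp
  3942 − 1820 = 2122 bp
  4800 − 3942 = 858 bp
  5322 − 4800 = 522 bp
  5609 − 5322 = 287 bp
  6964 − 5609 = 1355 bp
  10399 − 6964 = 3435 bp
Sorted largest to smallest: 3435, 2122, 1355, 1245, 858, 575, 522, 287 bp.

3435, 2122, 1355, 1245, 858, 575, 522, 287 bp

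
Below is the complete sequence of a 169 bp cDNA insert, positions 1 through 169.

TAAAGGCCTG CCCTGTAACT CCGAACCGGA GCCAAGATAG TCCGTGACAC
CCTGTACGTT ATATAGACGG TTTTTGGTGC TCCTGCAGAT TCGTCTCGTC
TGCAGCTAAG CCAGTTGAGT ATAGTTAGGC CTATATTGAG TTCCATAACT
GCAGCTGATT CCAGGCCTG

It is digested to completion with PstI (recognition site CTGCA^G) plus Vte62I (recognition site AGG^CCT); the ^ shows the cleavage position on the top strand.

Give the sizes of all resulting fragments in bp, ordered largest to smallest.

PstI sites (CTGCAG) start at positions 83, 100, 149.
PstI cuts after base 5 of each site (before the last base), so after positions 87, 104, 153.
Vte62I sites (AGGCCT) start at positions 4, 127, 163.
Vte62I cuts after base 3 of each site, so after positions 6, 129, 165.
Combined cut positions: 6, 87, 104, 129, 153, 165.
Linear molecule, 6 cuts → 7 fragments:
  1–6 → 6 bp
  7–87 → 81 bp
  88–104 → 17 bp
  105–129 → 25 bp
  130–153 → 24 bp
  154–165 → 12 bp
  166–169 → 4 bp
Sorted largest to smallest: 81, 25, 24, 17, 12, 6, 4 bp.

81, 25, 24, 17, 12, 6, 4 bp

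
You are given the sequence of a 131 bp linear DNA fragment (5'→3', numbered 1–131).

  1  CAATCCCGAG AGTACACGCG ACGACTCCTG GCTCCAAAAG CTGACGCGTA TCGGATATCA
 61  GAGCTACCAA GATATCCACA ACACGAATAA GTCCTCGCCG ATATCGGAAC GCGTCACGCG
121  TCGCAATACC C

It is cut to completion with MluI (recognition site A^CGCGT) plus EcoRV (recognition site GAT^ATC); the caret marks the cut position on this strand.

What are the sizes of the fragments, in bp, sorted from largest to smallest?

44, 29, 17, 15, 12, 7, 7 bp

MluI sites (ACGCGT) start at positions 44, 109, 116.
MluI cuts after the first base of each site, so after positions 44, 109, 116.
EcoRV sites (GATATC) start at positions 54, 71, 100.
EcoRV cuts after base 3 of each site, so after positions 56, 73, 102.
Combined cut positions: 44, 56, 73, 102, 109, 116.
Linear molecule, 6 cuts → 7 fragments:
  1–44 → 44 bp
  45–56 → 12 bp
  57–73 → 17 bp
  74–102 → 29 bp
  103–109 → 7 bp
  110–116 → 7 bp
  117–131 → 15 bp
Sorted largest to smallest: 44, 29, 17, 15, 12, 7, 7 bp.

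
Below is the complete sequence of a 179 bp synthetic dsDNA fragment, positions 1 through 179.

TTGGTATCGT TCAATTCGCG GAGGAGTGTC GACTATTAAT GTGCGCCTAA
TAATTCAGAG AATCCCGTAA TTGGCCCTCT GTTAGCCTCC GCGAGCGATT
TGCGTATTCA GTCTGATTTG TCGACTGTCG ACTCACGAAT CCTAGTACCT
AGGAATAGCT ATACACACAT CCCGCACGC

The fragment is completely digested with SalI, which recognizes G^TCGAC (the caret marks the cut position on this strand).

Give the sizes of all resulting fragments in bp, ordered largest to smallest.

92, 52, 28, 7 bp

SalI sites (GTCGAC) start at positions 28, 120, 127.
SalI cuts after the first base of each site, so after positions 28, 120, 127.
Linear molecule, 3 cuts → 4 fragments:
  1–28 → 28 bp
  29–120 → 92 bp
  121–127 → 7 bp
  128–179 → 52 bp
Sorted largest to smallest: 92, 52, 28, 7 bp.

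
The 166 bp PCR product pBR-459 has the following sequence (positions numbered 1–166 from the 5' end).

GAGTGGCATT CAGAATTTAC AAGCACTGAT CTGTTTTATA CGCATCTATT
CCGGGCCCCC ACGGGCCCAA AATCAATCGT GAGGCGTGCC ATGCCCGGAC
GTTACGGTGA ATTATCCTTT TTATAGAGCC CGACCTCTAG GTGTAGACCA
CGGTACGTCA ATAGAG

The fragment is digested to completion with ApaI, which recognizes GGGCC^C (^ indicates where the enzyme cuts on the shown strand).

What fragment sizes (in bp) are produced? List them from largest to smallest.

ApaI sites (GGGCCC) start at positions 53, 63.
ApaI cuts after base 5 of each site (before the last base), so after positions 57, 67.
Linear molecule, 2 cuts → 3 fragments:
  1–57 → 57 bp
  58–67 → 10 bp
  68–166 → 99 bp
Sorted largest to smallest: 99, 57, 10 bp.

99, 57, 10 bp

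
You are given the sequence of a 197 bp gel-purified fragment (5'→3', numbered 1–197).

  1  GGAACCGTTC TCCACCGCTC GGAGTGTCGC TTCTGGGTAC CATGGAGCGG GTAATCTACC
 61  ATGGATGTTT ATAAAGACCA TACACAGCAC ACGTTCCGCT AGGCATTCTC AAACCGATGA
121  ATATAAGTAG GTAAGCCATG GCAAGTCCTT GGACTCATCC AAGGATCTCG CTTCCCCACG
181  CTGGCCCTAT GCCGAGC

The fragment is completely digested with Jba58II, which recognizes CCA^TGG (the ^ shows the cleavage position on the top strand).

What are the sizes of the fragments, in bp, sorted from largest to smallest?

77, 59, 42, 19 bp

Jba58II sites (CCATGG) start at positions 40, 59, 136.
Jba58II cuts after base 3 of each site, so after positions 42, 61, 138.
Linear molecule, 3 cuts → 4 fragments:
  1–42 → 42 bp
  43–61 → 19 bp
  62–138 → 77 bp
  139–197 → 59 bp
Sorted largest to smallest: 77, 59, 42, 19 bp.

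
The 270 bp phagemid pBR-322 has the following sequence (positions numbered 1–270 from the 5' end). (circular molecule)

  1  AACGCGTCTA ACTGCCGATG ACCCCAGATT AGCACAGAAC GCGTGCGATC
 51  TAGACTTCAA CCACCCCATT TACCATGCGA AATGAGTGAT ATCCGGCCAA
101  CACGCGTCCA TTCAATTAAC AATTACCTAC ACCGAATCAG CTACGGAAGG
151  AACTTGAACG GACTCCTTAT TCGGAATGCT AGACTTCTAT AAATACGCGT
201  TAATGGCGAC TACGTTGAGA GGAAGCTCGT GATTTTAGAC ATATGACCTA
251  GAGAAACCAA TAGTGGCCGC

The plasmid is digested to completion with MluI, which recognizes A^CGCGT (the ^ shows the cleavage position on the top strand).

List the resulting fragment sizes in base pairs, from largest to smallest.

93, 77, 63, 37 bp

MluI sites (ACGCGT) start at positions 2, 39, 102, 195.
MluI cuts after the first base of each site, so after positions 2, 39, 102, 195.
Circular molecule, 4 cuts → 4 fragments:
  3–39 → 37 bp
  40–102 → 63 bp
  103–195 → 93 bp
  196–270 then 1–2 → 75 + 2 = 77 bp
Sorted largest to smallest: 93, 77, 63, 37 bp.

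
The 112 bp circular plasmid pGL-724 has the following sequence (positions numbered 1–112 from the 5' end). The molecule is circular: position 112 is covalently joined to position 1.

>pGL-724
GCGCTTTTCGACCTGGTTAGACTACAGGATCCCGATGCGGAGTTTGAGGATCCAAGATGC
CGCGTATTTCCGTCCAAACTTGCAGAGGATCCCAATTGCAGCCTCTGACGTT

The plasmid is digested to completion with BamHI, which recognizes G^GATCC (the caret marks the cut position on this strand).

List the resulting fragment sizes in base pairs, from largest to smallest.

BamHI sites (GGATCC) start at positions 27, 48, 87.
BamHI cuts after the first base of each site, so after positions 27, 48, 87.
Circular molecule, 3 cuts → 3 fragments:
  28–48 → 21 bp
  49–87 → 39 bp
  88–112 then 1–27 → 25 + 27 = 52 bp
Sorted largest to smallest: 52, 39, 21 bp.

52, 39, 21 bp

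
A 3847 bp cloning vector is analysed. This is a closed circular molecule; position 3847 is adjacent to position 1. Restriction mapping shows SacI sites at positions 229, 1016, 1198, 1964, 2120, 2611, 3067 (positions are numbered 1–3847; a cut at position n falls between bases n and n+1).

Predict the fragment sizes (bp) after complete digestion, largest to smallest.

Circular molecule, 7 cuts → 7 fragments:
  1016 − 229 = 787 bp
  1198 − 1016 = 182 bp
  1964 − 1198 = 766 bp
  2120 − 1964 = 156 bp
  2611 − 2120 = 491 bp
  3067 − 2611 = 456 bp
  wrap: 3847 − 3067 + 229 = 1009 bp
Sorted largest to smallest: 1009, 787, 766, 491, 456, 182, 156 bp.

1009, 787, 766, 491, 456, 182, 156 bp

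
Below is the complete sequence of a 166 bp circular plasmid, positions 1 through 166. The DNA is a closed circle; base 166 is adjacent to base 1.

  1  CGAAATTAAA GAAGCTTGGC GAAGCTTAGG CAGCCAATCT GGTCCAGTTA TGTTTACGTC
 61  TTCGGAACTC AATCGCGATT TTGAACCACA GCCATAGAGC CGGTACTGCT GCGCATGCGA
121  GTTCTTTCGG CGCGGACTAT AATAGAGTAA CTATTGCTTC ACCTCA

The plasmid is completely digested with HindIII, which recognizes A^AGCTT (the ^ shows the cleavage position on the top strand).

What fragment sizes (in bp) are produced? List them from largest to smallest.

HindIII sites (AAGCTT) start at positions 12, 22.
HindIII cuts after the first base of each site, so after positions 12, 22.
Circular molecule, 2 cuts → 2 fragments:
  13–22 → 10 bp
  23–166 then 1–12 → 144 + 12 = 156 bp
Sorted largest to smallest: 156, 10 bp.

156, 10 bp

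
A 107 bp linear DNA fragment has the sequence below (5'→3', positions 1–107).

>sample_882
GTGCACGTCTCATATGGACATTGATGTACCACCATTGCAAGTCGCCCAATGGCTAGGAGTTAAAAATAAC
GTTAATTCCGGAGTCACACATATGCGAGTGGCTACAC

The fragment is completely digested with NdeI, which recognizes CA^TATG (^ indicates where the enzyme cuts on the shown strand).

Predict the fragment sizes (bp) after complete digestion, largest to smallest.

78, 17, 12 bp

NdeI sites (CATATG) start at positions 11, 89.
NdeI cuts after base 2 of each site, so after positions 12, 90.
Linear molecule, 2 cuts → 3 fragments:
  1–12 → 12 bp
  13–90 → 78 bp
  91–107 → 17 bp
Sorted largest to smallest: 78, 17, 12 bp.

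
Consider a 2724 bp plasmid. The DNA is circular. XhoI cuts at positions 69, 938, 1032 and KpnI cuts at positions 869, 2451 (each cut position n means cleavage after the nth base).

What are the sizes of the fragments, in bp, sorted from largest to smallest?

Combined cut positions (sorted): 69, 869, 938, 1032, 2451.
Circular molecule, 5 cuts → 5 fragments:
  869 − 69 = 800 bp
  938 − 869 = 69 bp
  1032 − 938 = 94 bp
  2451 − 1032 = 1419 bp
  wrap: 2724 − 2451 + 69 = 342 bp
Sorted largest to smallest: 1419, 800, 342, 94, 69 bp.

1419, 800, 342, 94, 69 bp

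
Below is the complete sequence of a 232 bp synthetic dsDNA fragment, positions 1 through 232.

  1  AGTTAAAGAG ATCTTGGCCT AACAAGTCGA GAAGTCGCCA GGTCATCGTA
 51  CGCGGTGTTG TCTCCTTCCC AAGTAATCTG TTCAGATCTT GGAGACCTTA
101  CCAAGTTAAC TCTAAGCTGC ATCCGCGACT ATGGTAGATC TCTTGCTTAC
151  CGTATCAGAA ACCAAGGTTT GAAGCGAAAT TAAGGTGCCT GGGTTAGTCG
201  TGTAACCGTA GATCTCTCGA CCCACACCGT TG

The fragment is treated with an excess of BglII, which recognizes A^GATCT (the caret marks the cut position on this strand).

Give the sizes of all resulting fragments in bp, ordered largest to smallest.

BglII sites (AGATCT) start at positions 9, 84, 136, 210.
BglII cuts after the first base of each site, so after positions 9, 84, 136, 210.
Linear molecule, 4 cuts → 5 fragments:
  1–9 → 9 bp
  10–84 → 75 bp
  85–136 → 52 bp
  137–210 → 74 bp
  211–232 → 22 bp
Sorted largest to smallest: 75, 74, 52, 22, 9 bp.

75, 74, 52, 22, 9 bp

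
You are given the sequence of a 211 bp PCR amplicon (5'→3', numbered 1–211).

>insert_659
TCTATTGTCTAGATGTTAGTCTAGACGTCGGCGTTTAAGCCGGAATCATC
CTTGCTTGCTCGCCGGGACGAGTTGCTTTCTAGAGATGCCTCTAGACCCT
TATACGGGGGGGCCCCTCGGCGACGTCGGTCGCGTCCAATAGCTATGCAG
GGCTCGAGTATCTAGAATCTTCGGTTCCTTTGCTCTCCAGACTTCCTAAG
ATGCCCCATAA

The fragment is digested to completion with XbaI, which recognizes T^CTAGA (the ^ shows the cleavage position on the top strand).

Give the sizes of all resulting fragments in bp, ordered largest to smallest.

70, 59, 50, 12, 12, 8 bp

XbaI sites (TCTAGA) start at positions 8, 20, 79, 91, 161.
XbaI cuts after the first base of each site, so after positions 8, 20, 79, 91, 161.
Linear molecule, 5 cuts → 6 fragments:
  1–8 → 8 bp
  9–20 → 12 bp
  21–79 → 59 bp
  80–91 → 12 bp
  92–161 → 70 bp
  162–211 → 50 bp
Sorted largest to smallest: 70, 59, 50, 12, 12, 8 bp.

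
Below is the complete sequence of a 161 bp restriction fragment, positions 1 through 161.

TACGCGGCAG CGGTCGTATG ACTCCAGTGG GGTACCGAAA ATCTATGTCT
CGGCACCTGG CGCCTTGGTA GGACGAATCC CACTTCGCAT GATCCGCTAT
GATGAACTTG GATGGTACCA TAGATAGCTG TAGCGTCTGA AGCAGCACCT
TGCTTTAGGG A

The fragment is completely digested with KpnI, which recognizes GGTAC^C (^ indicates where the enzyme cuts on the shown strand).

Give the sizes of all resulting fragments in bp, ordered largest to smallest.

KpnI sites (GGTACC) start at positions 31, 114.
KpnI cuts after base 5 of each site (before the last base), so after positions 35, 118.
Linear molecule, 2 cuts → 3 fragments:
  1–35 → 35 bp
  36–118 → 83 bp
  119–161 → 43 bp
Sorted largest to smallest: 83, 43, 35 bp.

83, 43, 35 bp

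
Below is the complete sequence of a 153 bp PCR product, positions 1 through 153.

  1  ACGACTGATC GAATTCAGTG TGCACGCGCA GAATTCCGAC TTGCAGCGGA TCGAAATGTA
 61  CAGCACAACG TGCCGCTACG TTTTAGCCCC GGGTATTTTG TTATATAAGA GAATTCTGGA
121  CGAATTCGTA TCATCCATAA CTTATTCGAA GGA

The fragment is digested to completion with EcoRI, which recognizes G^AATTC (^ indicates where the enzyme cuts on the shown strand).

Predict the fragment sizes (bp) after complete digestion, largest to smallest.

EcoRI sites (GAATTC) start at positions 11, 31, 111, 122.
EcoRI cuts after the first base of each site, so after positions 11, 31, 111, 122.
Linear molecule, 4 cuts → 5 fragments:
  1–11 → 11 bp
  12–31 → 20 bp
  32–111 → 80 bp
  112–122 → 11 bp
  123–153 → 31 bp
Sorted largest to smallest: 80, 31, 20, 11, 11 bp.

80, 31, 20, 11, 11 bp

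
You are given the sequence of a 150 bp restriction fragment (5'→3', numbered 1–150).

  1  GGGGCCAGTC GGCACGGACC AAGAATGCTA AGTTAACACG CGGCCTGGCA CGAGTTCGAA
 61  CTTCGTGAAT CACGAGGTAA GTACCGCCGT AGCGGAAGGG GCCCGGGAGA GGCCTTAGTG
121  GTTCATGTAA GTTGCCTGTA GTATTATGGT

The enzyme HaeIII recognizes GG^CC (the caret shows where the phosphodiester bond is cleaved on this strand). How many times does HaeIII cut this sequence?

GGCC occurs starting at positions 3, 42, 100, 111.
HaeIII cuts at 4 sites.

4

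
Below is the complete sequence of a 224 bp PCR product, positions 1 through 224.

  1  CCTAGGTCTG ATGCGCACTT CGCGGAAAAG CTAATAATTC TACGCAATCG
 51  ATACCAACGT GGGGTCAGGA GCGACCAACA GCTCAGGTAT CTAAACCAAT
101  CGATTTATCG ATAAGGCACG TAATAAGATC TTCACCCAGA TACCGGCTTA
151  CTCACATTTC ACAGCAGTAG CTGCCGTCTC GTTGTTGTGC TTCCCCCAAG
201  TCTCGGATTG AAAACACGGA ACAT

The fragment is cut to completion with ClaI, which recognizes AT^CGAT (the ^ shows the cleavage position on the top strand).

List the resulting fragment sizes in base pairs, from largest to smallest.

116, 52, 48, 8 bp

ClaI sites (ATCGAT) start at positions 47, 99, 107.
ClaI cuts after base 2 of each site, so after positions 48, 100, 108.
Linear molecule, 3 cuts → 4 fragments:
  1–48 → 48 bp
  49–100 → 52 bp
  101–108 → 8 bp
  109–224 → 116 bp
Sorted largest to smallest: 116, 52, 48, 8 bp.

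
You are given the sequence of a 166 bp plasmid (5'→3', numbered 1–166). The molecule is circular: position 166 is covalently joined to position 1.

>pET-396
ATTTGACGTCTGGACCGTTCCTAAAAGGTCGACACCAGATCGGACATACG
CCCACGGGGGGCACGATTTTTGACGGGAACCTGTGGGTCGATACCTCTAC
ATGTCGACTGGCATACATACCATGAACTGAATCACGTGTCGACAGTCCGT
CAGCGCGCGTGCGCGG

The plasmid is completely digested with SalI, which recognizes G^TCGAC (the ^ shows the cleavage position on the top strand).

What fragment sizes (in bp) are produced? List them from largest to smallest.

75, 56, 35 bp

SalI sites (GTCGAC) start at positions 28, 103, 138.
SalI cuts after the first base of each site, so after positions 28, 103, 138.
Circular molecule, 3 cuts → 3 fragments:
  29–103 → 75 bp
  104–138 → 35 bp
  139–166 then 1–28 → 28 + 28 = 56 bp
Sorted largest to smallest: 75, 56, 35 bp.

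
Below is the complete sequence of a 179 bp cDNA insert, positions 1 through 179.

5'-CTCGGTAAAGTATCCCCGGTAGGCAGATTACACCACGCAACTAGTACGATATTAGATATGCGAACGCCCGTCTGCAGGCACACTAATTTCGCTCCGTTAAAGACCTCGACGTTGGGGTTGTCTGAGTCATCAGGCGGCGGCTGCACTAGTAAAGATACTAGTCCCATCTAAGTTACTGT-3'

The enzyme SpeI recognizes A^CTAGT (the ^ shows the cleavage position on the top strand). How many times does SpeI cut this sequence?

ACTAGT occurs starting at positions 40, 145, 157.
SpeI cuts at 3 sites.

3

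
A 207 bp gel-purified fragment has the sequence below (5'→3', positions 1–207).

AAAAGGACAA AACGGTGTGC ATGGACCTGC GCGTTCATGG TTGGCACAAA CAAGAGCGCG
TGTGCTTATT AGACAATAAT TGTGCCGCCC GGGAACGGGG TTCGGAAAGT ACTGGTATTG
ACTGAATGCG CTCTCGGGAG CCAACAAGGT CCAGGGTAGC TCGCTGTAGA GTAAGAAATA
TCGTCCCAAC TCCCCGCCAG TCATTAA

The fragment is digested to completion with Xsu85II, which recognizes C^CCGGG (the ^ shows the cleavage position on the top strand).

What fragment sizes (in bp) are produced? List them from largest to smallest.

The Xsu85II site (CCCGGG) starts at position 88.
Xsu85II cuts after the first base of each site, so after position 88.
Linear molecule, 1 cut → 2 fragments:
  1–88 → 88 bp
  89–207 → 119 bp
Sorted largest to smallest: 119, 88 bp.

119, 88 bp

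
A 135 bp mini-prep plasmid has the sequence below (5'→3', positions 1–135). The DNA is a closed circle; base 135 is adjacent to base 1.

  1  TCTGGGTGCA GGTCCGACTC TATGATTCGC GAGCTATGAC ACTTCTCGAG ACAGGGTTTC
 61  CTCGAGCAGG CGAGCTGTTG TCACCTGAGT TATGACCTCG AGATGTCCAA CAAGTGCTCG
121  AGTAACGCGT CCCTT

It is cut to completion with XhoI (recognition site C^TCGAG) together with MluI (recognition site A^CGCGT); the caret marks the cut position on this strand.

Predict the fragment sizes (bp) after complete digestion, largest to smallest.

XhoI sites (CTCGAG) start at positions 45, 61, 97, 117.
XhoI cuts after the first base of each site, so after positions 45, 61, 97, 117.
The MluI site (ACGCGT) starts at position 125.
MluI cuts after the first base of each site, so after position 125.
Combined cut positions: 45, 61, 97, 117, 125.
Circular molecule, 5 cuts → 5 fragments:
  46–61 → 16 bp
  62–97 → 36 bp
  98–117 → 20 bp
  118–125 → 8 bp
  126–135 then 1–45 → 10 + 45 = 55 bp
Sorted largest to smallest: 55, 36, 20, 16, 8 bp.

55, 36, 20, 16, 8 bp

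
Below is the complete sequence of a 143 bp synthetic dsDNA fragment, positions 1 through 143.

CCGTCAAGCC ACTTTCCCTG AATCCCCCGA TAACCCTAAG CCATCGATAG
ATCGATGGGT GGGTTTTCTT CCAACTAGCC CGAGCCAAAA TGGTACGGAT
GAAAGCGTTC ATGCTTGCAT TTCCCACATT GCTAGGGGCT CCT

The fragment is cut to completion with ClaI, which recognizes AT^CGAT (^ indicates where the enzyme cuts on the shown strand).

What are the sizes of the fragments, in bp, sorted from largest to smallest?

91, 44, 8 bp

ClaI sites (ATCGAT) start at positions 43, 51.
ClaI cuts after base 2 of each site, so after positions 44, 52.
Linear molecule, 2 cuts → 3 fragments:
  1–44 → 44 bp
  45–52 → 8 bp
  53–143 → 91 bp
Sorted largest to smallest: 91, 44, 8 bp.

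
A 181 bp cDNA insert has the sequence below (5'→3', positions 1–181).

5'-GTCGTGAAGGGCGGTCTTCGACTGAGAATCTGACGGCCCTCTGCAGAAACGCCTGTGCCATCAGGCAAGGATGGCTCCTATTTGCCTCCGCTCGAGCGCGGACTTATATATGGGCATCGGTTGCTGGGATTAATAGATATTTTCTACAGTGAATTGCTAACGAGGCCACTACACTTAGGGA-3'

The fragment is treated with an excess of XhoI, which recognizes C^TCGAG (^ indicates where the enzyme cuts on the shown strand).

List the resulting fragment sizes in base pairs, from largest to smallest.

The XhoI site (CTCGAG) starts at position 91.
XhoI cuts after the first base of each site, so after position 91.
Linear molecule, 1 cut → 2 fragments:
  1–91 → 91 bp
  92–181 → 90 bp
Sorted largest to smallest: 91, 90 bp.

91, 90 bp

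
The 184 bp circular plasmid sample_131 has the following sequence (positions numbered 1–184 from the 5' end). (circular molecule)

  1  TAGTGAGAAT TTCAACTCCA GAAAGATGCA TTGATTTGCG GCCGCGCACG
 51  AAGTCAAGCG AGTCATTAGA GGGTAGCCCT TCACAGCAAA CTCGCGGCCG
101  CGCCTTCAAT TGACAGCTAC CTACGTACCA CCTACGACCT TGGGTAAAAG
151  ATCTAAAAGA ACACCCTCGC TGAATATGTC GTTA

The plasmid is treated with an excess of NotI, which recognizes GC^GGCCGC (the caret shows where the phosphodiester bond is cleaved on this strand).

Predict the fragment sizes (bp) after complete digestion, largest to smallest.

NotI sites (GCGGCCGC) start at positions 38, 94.
NotI cuts after base 2 of each site, so after positions 39, 95.
Circular molecule, 2 cuts → 2 fragments:
  40–95 → 56 bp
  96–184 then 1–39 → 89 + 39 = 128 bp
Sorted largest to smallest: 128, 56 bp.

128, 56 bp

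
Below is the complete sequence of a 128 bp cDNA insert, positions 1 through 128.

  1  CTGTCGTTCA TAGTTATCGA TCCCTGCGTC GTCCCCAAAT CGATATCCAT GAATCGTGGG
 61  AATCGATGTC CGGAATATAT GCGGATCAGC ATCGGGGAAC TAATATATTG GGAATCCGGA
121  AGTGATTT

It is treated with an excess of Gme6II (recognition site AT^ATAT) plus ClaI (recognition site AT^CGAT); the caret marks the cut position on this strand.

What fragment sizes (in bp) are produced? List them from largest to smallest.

28, 24, 23, 23, 17, 13 bp

Gme6II sites (ATATAT) start at positions 75, 103.
Gme6II cuts after base 2 of each site, so after positions 76, 104.
ClaI sites (ATCGAT) start at positions 16, 39, 62.
ClaI cuts after base 2 of each site, so after positions 17, 40, 63.
Combined cut positions: 17, 40, 63, 76, 104.
Linear molecule, 5 cuts → 6 fragments:
  1–17 → 17 bp
  18–40 → 23 bp
  41–63 → 23 bp
  64–76 → 13 bp
  77–104 → 28 bp
  105–128 → 24 bp
Sorted largest to smallest: 28, 24, 23, 23, 17, 13 bp.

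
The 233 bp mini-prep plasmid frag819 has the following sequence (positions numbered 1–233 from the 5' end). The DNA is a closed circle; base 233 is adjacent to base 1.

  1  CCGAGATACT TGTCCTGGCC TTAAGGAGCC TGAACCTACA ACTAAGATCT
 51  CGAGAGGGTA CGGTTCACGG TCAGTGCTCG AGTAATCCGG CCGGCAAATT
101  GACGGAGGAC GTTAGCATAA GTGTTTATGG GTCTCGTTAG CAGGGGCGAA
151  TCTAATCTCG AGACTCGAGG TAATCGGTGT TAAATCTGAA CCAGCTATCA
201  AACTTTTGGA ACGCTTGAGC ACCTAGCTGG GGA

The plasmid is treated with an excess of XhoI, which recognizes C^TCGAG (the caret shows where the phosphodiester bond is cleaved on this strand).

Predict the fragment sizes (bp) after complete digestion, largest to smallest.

118, 80, 28, 7 bp

XhoI sites (CTCGAG) start at positions 49, 77, 157, 164.
XhoI cuts after the first base of each site, so after positions 49, 77, 157, 164.
Circular molecule, 4 cuts → 4 fragments:
  50–77 → 28 bp
  78–157 → 80 bp
  158–164 → 7 bp
  165–233 then 1–49 → 69 + 49 = 118 bp
Sorted largest to smallest: 118, 80, 28, 7 bp.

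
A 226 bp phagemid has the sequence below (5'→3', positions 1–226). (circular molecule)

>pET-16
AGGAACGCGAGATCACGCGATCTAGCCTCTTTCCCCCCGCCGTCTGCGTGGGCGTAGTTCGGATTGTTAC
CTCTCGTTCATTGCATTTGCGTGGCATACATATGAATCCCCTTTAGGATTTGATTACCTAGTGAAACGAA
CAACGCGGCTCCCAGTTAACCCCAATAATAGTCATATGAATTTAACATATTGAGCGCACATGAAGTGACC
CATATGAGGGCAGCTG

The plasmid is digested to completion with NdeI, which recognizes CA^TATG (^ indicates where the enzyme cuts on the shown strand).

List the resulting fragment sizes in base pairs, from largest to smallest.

NdeI sites (CATATG) start at positions 99, 173, 211.
NdeI cuts after base 2 of each site, so after positions 100, 174, 212.
Circular molecule, 3 cuts → 3 fragments:
  101–174 → 74 bp
  175–212 → 38 bp
  213–226 then 1–100 → 14 + 100 = 114 bp
Sorted largest to smallest: 114, 74, 38 bp.

114, 74, 38 bp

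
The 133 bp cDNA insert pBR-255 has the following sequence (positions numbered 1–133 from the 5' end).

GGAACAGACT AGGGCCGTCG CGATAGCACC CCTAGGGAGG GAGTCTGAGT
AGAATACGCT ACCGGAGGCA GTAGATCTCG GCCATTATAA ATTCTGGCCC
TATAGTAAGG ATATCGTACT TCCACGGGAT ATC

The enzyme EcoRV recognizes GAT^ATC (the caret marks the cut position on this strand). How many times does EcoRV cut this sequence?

GATATC occurs starting at positions 110, 128.
EcoRV cuts at 2 sites.

2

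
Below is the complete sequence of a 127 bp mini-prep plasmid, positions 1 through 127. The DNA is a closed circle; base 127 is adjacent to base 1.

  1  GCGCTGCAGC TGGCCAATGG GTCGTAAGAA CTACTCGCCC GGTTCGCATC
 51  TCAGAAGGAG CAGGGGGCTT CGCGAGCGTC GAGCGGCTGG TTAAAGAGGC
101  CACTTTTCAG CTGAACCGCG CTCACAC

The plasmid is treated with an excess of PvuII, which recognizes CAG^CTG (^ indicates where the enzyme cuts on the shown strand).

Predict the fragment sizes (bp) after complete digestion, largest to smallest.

PvuII sites (CAGCTG) start at positions 7, 108.
PvuII cuts after base 3 of each site, so after positions 9, 110.
Circular molecule, 2 cuts → 2 fragments:
  10–110 → 101 bp
  111–127 then 1–9 → 17 + 9 = 26 bp
Sorted largest to smallest: 101, 26 bp.

101, 26 bp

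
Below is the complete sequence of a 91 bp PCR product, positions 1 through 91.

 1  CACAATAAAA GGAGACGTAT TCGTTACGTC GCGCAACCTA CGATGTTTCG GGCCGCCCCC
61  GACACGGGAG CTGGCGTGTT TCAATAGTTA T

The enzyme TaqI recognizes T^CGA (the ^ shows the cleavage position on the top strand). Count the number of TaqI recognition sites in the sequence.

0

No occurrence of TCGA is present in the sequence.
TaqI does not cut: 0 sites.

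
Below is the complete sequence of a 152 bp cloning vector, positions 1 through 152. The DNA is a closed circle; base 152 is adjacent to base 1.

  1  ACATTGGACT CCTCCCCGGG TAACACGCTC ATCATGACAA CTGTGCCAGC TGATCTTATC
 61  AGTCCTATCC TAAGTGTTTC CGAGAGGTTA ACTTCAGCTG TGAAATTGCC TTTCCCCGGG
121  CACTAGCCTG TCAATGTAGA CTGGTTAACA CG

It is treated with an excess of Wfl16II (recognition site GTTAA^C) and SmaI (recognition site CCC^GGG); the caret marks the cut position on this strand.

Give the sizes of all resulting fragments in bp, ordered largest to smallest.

Wfl16II sites (GTTAAC) start at positions 87, 144.
Wfl16II cuts after base 5 of each site (before the last base), so after positions 91, 148.
SmaI sites (CCCGGG) start at positions 15, 115.
SmaI cuts after base 3 of each site, so after positions 17, 117.
Combined cut positions: 17, 91, 117, 148.
Circular molecule, 4 cuts → 4 fragments:
  18–91 → 74 bp
  92–117 → 26 bp
  118–148 → 31 bp
  149–152 then 1–17 → 4 + 17 = 21 bp
Sorted largest to smallest: 74, 31, 26, 21 bp.

74, 31, 26, 21 bp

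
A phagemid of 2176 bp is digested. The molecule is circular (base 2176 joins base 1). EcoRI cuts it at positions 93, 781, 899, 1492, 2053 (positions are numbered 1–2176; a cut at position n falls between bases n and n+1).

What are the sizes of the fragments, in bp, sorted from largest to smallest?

688, 593, 561, 216, 118 bp

Circular molecule, 5 cuts → 5 fragments:
  781 − 93 = 688 bp
  899 − 781 = 118 bp
  1492 − 899 = 593 bp
  2053 − 1492 = 561 bp
  wrap: 2176 − 2053 + 93 = 216 bp
Sorted largest to smallest: 688, 593, 561, 216, 118 bp.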